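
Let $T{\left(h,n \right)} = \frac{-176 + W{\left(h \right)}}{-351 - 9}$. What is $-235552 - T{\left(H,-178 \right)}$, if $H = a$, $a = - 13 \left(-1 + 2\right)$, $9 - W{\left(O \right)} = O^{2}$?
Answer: $- \frac{3533294}{15} \approx -2.3555 \cdot 10^{5}$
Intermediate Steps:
$W{\left(O \right)} = 9 - O^{2}$
$a = -13$ ($a = \left(-13\right) 1 = -13$)
$H = -13$
$T{\left(h,n \right)} = \frac{167}{360} + \frac{h^{2}}{360}$ ($T{\left(h,n \right)} = \frac{-176 - \left(-9 + h^{2}\right)}{-351 - 9} = \frac{-167 - h^{2}}{-360} = \left(-167 - h^{2}\right) \left(- \frac{1}{360}\right) = \frac{167}{360} + \frac{h^{2}}{360}$)
$-235552 - T{\left(H,-178 \right)} = -235552 - \left(\frac{167}{360} + \frac{\left(-13\right)^{2}}{360}\right) = -235552 - \left(\frac{167}{360} + \frac{1}{360} \cdot 169\right) = -235552 - \left(\frac{167}{360} + \frac{169}{360}\right) = -235552 - \frac{14}{15} = - \frac{3533294}{15}$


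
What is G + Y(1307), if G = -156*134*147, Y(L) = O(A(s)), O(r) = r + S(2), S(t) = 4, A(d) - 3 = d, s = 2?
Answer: -3072879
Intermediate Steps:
A(d) = 3 + d
O(r) = 4 + r (O(r) = r + 4 = 4 + r)
Y(L) = 9 (Y(L) = 4 + (3 + 2) = 4 + 5 = 9)
G = -3072888 (G = -20904*147 = -3072888)
G + Y(1307) = -3072888 + 9 = -3072879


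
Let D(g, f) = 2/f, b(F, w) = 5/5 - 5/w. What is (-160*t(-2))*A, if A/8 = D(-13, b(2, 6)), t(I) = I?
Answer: 30720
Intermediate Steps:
b(F, w) = 1 - 5/w (b(F, w) = 5*(⅕) - 5/w = 1 - 5/w)
A = 96 (A = 8*(2/(((-5 + 6)/6))) = 8*(2/(((⅙)*1))) = 8*(2/(⅙)) = 8*(2*6) = 8*12 = 96)
(-160*t(-2))*A = -160*(-2)*96 = 320*96 = 30720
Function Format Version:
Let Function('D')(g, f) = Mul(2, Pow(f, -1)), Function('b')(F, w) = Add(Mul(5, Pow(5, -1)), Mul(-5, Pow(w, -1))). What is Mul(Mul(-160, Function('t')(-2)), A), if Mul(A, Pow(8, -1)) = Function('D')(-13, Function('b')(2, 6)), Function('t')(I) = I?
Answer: 30720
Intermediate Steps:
Function('b')(F, w) = Add(1, Mul(-5, Pow(w, -1))) (Function('b')(F, w) = Add(Mul(5, Rational(1, 5)), Mul(-5, Pow(w, -1))) = Add(1, Mul(-5, Pow(w, -1))))
A = 96 (A = Mul(8, Mul(2, Pow(Mul(Pow(6, -1), Add(-5, 6)), -1))) = Mul(8, Mul(2, Pow(Mul(Rational(1, 6), 1), -1))) = Mul(8, Mul(2, Pow(Rational(1, 6), -1))) = Mul(8, Mul(2, 6)) = Mul(8, 12) = 96)
Mul(Mul(-160, Function('t')(-2)), A) = Mul(Mul(-160, -2), 96) = Mul(320, 96) = 30720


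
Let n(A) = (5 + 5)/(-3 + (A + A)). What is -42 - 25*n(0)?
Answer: 124/3 ≈ 41.333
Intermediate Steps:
n(A) = 10/(-3 + 2*A)
-42 - 25*n(0) = -42 - 250/(-3 + 2*0) = -42 - 250/(-3 + 0) = -42 - 250/(-3) = -42 - 250*(-1)/3 = -42 - 25*(-10/3) = -42 + 250/3 = 124/3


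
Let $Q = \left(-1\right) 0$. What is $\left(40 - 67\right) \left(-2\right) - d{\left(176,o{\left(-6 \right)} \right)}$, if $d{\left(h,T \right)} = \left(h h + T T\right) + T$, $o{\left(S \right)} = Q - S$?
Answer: $-30964$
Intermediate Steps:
$Q = 0$
$o{\left(S \right)} = - S$ ($o{\left(S \right)} = 0 - S = - S$)
$d{\left(h,T \right)} = T + T^{2} + h^{2}$ ($d{\left(h,T \right)} = \left(h^{2} + T^{2}\right) + T = \left(T^{2} + h^{2}\right) + T = T + T^{2} + h^{2}$)
$\left(40 - 67\right) \left(-2\right) - d{\left(176,o{\left(-6 \right)} \right)} = \left(40 - 67\right) \left(-2\right) - \left(\left(-1\right) \left(-6\right) + \left(\left(-1\right) \left(-6\right)\right)^{2} + 176^{2}\right) = \left(-27\right) \left(-2\right) - \left(6 + 6^{2} + 30976\right) = 54 - \left(6 + 36 + 30976\right) = 54 - 31018 = -30964$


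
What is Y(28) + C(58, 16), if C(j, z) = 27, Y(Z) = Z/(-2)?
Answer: 13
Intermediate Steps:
Y(Z) = -Z/2 (Y(Z) = Z*(-½) = -Z/2)
Y(28) + C(58, 16) = -½*28 + 27 = -14 + 27 = 13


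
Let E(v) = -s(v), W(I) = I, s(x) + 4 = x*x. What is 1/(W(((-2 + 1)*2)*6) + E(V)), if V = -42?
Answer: -1/1772 ≈ -0.00056433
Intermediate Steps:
s(x) = -4 + x**2 (s(x) = -4 + x*x = -4 + x**2)
E(v) = 4 - v**2 (E(v) = -(-4 + v**2) = 4 - v**2)
1/(W(((-2 + 1)*2)*6) + E(V)) = 1/(((-2 + 1)*2)*6 + (4 - 1*(-42)**2)) = 1/(-1*2*6 + (4 - 1*1764)) = 1/(-2*6 + (4 - 1764)) = 1/(-12 - 1760) = 1/(-1772) = -1/1772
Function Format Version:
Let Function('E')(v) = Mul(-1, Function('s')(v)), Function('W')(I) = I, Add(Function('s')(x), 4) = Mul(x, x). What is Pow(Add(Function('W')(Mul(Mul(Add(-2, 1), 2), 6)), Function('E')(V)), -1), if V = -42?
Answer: Rational(-1, 1772) ≈ -0.00056433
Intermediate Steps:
Function('s')(x) = Add(-4, Pow(x, 2)) (Function('s')(x) = Add(-4, Mul(x, x)) = Add(-4, Pow(x, 2)))
Function('E')(v) = Add(4, Mul(-1, Pow(v, 2))) (Function('E')(v) = Mul(-1, Add(-4, Pow(v, 2))) = Add(4, Mul(-1, Pow(v, 2))))
Pow(Add(Function('W')(Mul(Mul(Add(-2, 1), 2), 6)), Function('E')(V)), -1) = Pow(Add(Mul(Mul(Add(-2, 1), 2), 6), Add(4, Mul(-1, Pow(-42, 2)))), -1) = Pow(Add(Mul(Mul(-1, 2), 6), Add(4, Mul(-1, 1764))), -1) = Pow(Add(Mul(-2, 6), Add(4, -1764)), -1) = Pow(Add(-12, -1760), -1) = Pow(-1772, -1) = Rational(-1, 1772)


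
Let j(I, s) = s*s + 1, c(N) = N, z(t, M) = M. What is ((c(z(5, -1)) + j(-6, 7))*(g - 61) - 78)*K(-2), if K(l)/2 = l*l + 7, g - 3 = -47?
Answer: -114906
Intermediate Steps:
g = -44 (g = 3 - 47 = -44)
j(I, s) = 1 + s² (j(I, s) = s² + 1 = 1 + s²)
K(l) = 14 + 2*l² (K(l) = 2*(l*l + 7) = 2*(l² + 7) = 2*(7 + l²) = 14 + 2*l²)
((c(z(5, -1)) + j(-6, 7))*(g - 61) - 78)*K(-2) = ((-1 + (1 + 7²))*(-44 - 61) - 78)*(14 + 2*(-2)²) = ((-1 + (1 + 49))*(-105) - 78)*(14 + 2*4) = ((-1 + 50)*(-105) - 78)*(14 + 8) = (49*(-105) - 78)*22 = (-5145 - 78)*22 = -5223*22 = -114906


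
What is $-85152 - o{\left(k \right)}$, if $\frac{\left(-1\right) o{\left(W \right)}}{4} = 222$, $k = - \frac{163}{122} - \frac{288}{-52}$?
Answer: $-84264$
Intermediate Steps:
$k = \frac{6665}{1586}$ ($k = \left(-163\right) \frac{1}{122} - - \frac{72}{13} = - \frac{163}{122} + \frac{72}{13} = \frac{6665}{1586} \approx 4.2024$)
$o{\left(W \right)} = -888$ ($o{\left(W \right)} = \left(-4\right) 222 = -888$)
$-85152 - o{\left(k \right)} = -85152 - -888 = -85152 + 888 = -84264$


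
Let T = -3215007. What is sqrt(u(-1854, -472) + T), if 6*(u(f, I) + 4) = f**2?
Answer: 5*I*sqrt(105685) ≈ 1625.5*I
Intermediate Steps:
u(f, I) = -4 + f**2/6
sqrt(u(-1854, -472) + T) = sqrt((-4 + (1/6)*(-1854)**2) - 3215007) = sqrt((-4 + (1/6)*3437316) - 3215007) = sqrt((-4 + 572886) - 3215007) = sqrt(572882 - 3215007) = sqrt(-2642125) = 5*I*sqrt(105685)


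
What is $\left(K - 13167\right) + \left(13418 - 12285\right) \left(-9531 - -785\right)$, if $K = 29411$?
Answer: $-9892974$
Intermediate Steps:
$\left(K - 13167\right) + \left(13418 - 12285\right) \left(-9531 - -785\right) = \left(29411 - 13167\right) + \left(13418 - 12285\right) \left(-9531 - -785\right) = 16244 + 1133 \left(-9531 + 785\right) = 16244 + 1133 \left(-8746\right) = 16244 - 9909218 = -9892974$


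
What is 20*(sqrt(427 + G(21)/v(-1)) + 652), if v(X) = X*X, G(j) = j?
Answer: 13040 + 160*sqrt(7) ≈ 13463.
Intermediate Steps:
v(X) = X**2
20*(sqrt(427 + G(21)/v(-1)) + 652) = 20*(sqrt(427 + 21/((-1)**2)) + 652) = 20*(sqrt(427 + 21/1) + 652) = 20*(sqrt(427 + 21*1) + 652) = 20*(sqrt(427 + 21) + 652) = 20*(sqrt(448) + 652) = 20*(8*sqrt(7) + 652) = 20*(652 + 8*sqrt(7)) = 13040 + 160*sqrt(7)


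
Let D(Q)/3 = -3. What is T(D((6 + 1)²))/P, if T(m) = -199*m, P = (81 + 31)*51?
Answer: 597/1904 ≈ 0.31355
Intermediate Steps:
D(Q) = -9 (D(Q) = 3*(-3) = -9)
P = 5712 (P = 112*51 = 5712)
T(D((6 + 1)²))/P = -199*(-9)/5712 = 1791*(1/5712) = 597/1904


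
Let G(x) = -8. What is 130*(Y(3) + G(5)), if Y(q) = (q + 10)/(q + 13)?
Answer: -7475/8 ≈ -934.38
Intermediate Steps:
Y(q) = (10 + q)/(13 + q)
130*(Y(3) + G(5)) = 130*((10 + 3)/(13 + 3) - 8) = 130*(13/16 - 8) = 130*(-115/16) = -7475/8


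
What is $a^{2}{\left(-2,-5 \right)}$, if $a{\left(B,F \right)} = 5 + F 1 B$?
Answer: $225$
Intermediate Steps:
$a{\left(B,F \right)} = 5 + B F$ ($a{\left(B,F \right)} = 5 + F B = 5 + B F$)
$a^{2}{\left(-2,-5 \right)} = \left(5 - -10\right)^{2} = \left(5 + 10\right)^{2} = 15^{2} = 225$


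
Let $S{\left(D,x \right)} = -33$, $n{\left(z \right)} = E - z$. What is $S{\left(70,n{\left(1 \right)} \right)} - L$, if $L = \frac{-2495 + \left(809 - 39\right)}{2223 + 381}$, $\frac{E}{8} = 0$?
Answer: $- \frac{28069}{868} \approx -32.338$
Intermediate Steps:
$E = 0$ ($E = 8 \cdot 0 = 0$)
$n{\left(z \right)} = - z$ ($n{\left(z \right)} = 0 - z = - z$)
$L = - \frac{575}{868}$ ($L = \frac{-2495 + \left(809 - 39\right)}{2604} = \left(-2495 + 770\right) \frac{1}{2604} = \left(-1725\right) \frac{1}{2604} = - \frac{575}{868} \approx -0.66244$)
$S{\left(70,n{\left(1 \right)} \right)} - L = -33 - - \frac{575}{868} = -33 + \frac{575}{868} = - \frac{28069}{868}$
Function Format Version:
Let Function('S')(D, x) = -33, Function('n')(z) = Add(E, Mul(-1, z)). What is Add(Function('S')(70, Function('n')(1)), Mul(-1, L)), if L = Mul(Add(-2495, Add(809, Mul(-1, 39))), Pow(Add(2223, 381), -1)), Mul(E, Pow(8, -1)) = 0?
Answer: Rational(-28069, 868) ≈ -32.338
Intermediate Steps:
E = 0 (E = Mul(8, 0) = 0)
Function('n')(z) = Mul(-1, z) (Function('n')(z) = Add(0, Mul(-1, z)) = Mul(-1, z))
L = Rational(-575, 868) (L = Mul(Add(-2495, Add(809, -39)), Pow(2604, -1)) = Mul(Add(-2495, 770), Rational(1, 2604)) = Mul(-1725, Rational(1, 2604)) = Rational(-575, 868) ≈ -0.66244)
Add(Function('S')(70, Function('n')(1)), Mul(-1, L)) = Add(-33, Mul(-1, Rational(-575, 868))) = Add(-33, Rational(575, 868)) = Rational(-28069, 868)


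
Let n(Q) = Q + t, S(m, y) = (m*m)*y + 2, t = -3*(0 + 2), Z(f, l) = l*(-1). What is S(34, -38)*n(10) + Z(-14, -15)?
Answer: -175689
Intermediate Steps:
Z(f, l) = -l
t = -6 (t = -3*2 = -6)
S(m, y) = 2 + y*m² (S(m, y) = m²*y + 2 = y*m² + 2 = 2 + y*m²)
n(Q) = -6 + Q (n(Q) = Q - 6 = -6 + Q)
S(34, -38)*n(10) + Z(-14, -15) = (2 - 38*34²)*(-6 + 10) - 1*(-15) = (2 - 38*1156)*4 + 15 = (2 - 43928)*4 + 15 = -43926*4 + 15 = -175704 + 15 = -175689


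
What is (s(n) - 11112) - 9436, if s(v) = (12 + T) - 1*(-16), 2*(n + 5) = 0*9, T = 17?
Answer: -20503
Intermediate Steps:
n = -5 (n = -5 + (0*9)/2 = -5 + (½)*0 = -5 + 0 = -5)
s(v) = 45 (s(v) = (12 + 17) - 1*(-16) = 29 + 16 = 45)
(s(n) - 11112) - 9436 = (45 - 11112) - 9436 = -11067 - 9436 = -20503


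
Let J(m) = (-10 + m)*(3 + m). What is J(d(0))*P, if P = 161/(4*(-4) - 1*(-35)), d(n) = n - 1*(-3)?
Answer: -6762/19 ≈ -355.89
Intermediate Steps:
d(n) = 3 + n (d(n) = n + 3 = 3 + n)
P = 161/19 (P = 161/(-16 + 35) = 161/19 ≈ 8.4737)
J(d(0))*P = (-30 + (3 + 0)² - 7*(3 + 0))*(161/19) = (-30 + 3² - 7*3)*(161/19) = (-30 + 9 - 21)*(161/19) = -42*161/19 = -6762/19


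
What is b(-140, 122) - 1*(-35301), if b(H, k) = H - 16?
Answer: 35145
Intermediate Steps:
b(H, k) = -16 + H
b(-140, 122) - 1*(-35301) = (-16 - 140) - 1*(-35301) = -156 + 35301 = 35145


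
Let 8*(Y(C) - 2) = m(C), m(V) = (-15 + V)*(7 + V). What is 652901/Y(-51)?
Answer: 652901/365 ≈ 1788.8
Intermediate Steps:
Y(C) = -89/8 - C + C²/8 (Y(C) = 2 + (-105 + C² - 8*C)/8 = 2 + (-105/8 - C + C²/8) = -89/8 - C + C²/8)
652901/Y(-51) = 652901/(-89/8 - 1*(-51) + (⅛)*(-51)²) = 652901/(-89/8 + 51 + (⅛)*2601) = 652901/(-89/8 + 51 + 2601/8) = 652901/365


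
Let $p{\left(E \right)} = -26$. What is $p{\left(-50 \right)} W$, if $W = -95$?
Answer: $2470$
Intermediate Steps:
$p{\left(-50 \right)} W = \left(-26\right) \left(-95\right) = 2470$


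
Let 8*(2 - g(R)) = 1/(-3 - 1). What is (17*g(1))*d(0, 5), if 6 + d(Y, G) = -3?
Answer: -9945/32 ≈ -310.78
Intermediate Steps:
d(Y, G) = -9 (d(Y, G) = -6 - 3 = -9)
g(R) = 65/32 (g(R) = 2 - 1/(8*(-3 - 1)) = 2 - ⅛/(-4) = 2 - ⅛*(-¼) = 2 + 1/32 = 65/32)
(17*g(1))*d(0, 5) = (17*(65/32))*(-9) = (1105/32)*(-9) = -9945/32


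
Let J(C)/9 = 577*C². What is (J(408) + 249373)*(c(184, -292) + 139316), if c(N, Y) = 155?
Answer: 120600144826675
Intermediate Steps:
J(C) = 5193*C² (J(C) = 9*(577*C²) = 5193*C²)
(J(408) + 249373)*(c(184, -292) + 139316) = (5193*408² + 249373)*(155 + 139316) = (5193*166464 + 249373)*139471 = (864447552 + 249373)*139471 = 864696925*139471 = 120600144826675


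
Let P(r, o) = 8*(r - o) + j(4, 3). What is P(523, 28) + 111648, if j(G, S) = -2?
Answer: 115606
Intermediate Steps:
P(r, o) = -2 - 8*o + 8*r (P(r, o) = 8*(r - o) - 2 = (-8*o + 8*r) - 2 = -2 - 8*o + 8*r)
P(523, 28) + 111648 = (-2 - 8*28 + 8*523) + 111648 = (-2 - 224 + 4184) + 111648 = 3958 + 111648 = 115606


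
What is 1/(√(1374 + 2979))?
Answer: √4353/4353 ≈ 0.015157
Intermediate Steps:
1/(√(1374 + 2979)) = 1/(√4353) = √4353/4353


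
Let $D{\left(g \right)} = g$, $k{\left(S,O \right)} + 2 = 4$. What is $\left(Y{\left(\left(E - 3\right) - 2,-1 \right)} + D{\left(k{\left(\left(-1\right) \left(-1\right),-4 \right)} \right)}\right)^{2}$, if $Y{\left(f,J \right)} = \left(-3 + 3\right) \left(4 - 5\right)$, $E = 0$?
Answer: $4$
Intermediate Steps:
$k{\left(S,O \right)} = 2$ ($k{\left(S,O \right)} = -2 + 4 = 2$)
$Y{\left(f,J \right)} = 0$ ($Y{\left(f,J \right)} = 0 \left(-1\right) = 0$)
$\left(Y{\left(\left(E - 3\right) - 2,-1 \right)} + D{\left(k{\left(\left(-1\right) \left(-1\right),-4 \right)} \right)}\right)^{2} = \left(0 + 2\right)^{2} = 2^{2} = 4$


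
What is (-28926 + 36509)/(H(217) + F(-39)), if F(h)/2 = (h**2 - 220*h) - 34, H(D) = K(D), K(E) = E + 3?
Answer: 7583/20354 ≈ 0.37256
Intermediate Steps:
K(E) = 3 + E
H(D) = 3 + D
F(h) = -68 - 440*h + 2*h**2 (F(h) = 2*((h**2 - 220*h) - 34) = 2*(-34 + h**2 - 220*h) = -68 - 440*h + 2*h**2)
(-28926 + 36509)/(H(217) + F(-39)) = (-28926 + 36509)/((3 + 217) + (-68 - 440*(-39) + 2*(-39)**2)) = 7583/(220 + (-68 + 17160 + 2*1521)) = 7583/(220 + (-68 + 17160 + 3042)) = 7583/(220 + 20134) = 7583/20354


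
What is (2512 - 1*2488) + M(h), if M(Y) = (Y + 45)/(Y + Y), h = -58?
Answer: 2797/116 ≈ 24.112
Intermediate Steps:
M(Y) = (45 + Y)/(2*Y) (M(Y) = (45 + Y)/((2*Y)) = (45 + Y)*(1/(2*Y)) = (45 + Y)/(2*Y))
(2512 - 1*2488) + M(h) = (2512 - 1*2488) + (½)*(45 - 58)/(-58) = (2512 - 2488) + (½)*(-1/58)*(-13) = 24 + 13/116 = 2797/116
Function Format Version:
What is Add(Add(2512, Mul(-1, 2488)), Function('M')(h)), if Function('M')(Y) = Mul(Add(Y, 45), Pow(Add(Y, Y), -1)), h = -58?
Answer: Rational(2797, 116) ≈ 24.112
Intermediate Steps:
Function('M')(Y) = Mul(Rational(1, 2), Pow(Y, -1), Add(45, Y)) (Function('M')(Y) = Mul(Add(45, Y), Pow(Mul(2, Y), -1)) = Mul(Add(45, Y), Mul(Rational(1, 2), Pow(Y, -1))) = Mul(Rational(1, 2), Pow(Y, -1), Add(45, Y)))
Add(Add(2512, Mul(-1, 2488)), Function('M')(h)) = Add(Add(2512, Mul(-1, 2488)), Mul(Rational(1, 2), Pow(-58, -1), Add(45, -58))) = Add(Add(2512, -2488), Mul(Rational(1, 2), Rational(-1, 58), -13)) = Add(24, Rational(13, 116)) = Rational(2797, 116)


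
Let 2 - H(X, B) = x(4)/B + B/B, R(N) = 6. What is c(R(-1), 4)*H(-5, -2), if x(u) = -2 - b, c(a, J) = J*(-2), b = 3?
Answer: 12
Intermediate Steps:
c(a, J) = -2*J
x(u) = -5 (x(u) = -2 - 1*3 = -2 - 3 = -5)
H(X, B) = 1 + 5/B (H(X, B) = 2 - (-5/B + B/B) = 2 - (-5/B + 1) = 2 - (1 - 5/B) = 2 + (-1 + 5/B) = 1 + 5/B)
c(R(-1), 4)*H(-5, -2) = (-2*4)*((5 - 2)/(-2)) = -(-4)*3 = -8*(-3/2) = 12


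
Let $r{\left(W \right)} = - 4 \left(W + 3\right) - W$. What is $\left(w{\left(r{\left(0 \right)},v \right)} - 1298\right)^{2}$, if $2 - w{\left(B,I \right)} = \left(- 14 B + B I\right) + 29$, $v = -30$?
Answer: $3433609$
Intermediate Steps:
$r{\left(W \right)} = -12 - 5 W$ ($r{\left(W \right)} = - 4 \left(3 + W\right) - W = \left(-12 - 4 W\right) - W = -12 - 5 W$)
$w{\left(B,I \right)} = -27 + 14 B - B I$ ($w{\left(B,I \right)} = 2 - \left(\left(- 14 B + B I\right) + 29\right) = 2 - \left(29 - 14 B + B I\right) = -27 + 14 B - B I$)
$\left(w{\left(r{\left(0 \right)},v \right)} - 1298\right)^{2} = \left(\left(-27 + 14 \left(-12 - 0\right) - \left(-12 - 0\right) \left(-30\right)\right) - 1298\right)^{2} = \left(\left(-27 + 14 \left(-12 + 0\right) - \left(-12 + 0\right) \left(-30\right)\right) - 1298\right)^{2} = \left(\left(-27 + 14 \left(-12\right) - \left(-12\right) \left(-30\right)\right) - 1298\right)^{2} = \left(\left(-27 - 168 - 360\right) - 1298\right)^{2} = \left(-555 - 1298\right)^{2} = \left(-1853\right)^{2} = 3433609$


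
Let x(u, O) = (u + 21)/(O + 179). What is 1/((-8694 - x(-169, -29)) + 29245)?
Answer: 75/1541399 ≈ 4.8657e-5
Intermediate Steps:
x(u, O) = (21 + u)/(179 + O)
1/((-8694 - x(-169, -29)) + 29245) = 1/((-8694 - (21 - 169)/(179 - 29)) + 29245) = 1/((-8694 - (-148)/150) + 29245) = 1/((-8694 - 1*(-74/75)) + 29245) = 1/((-8694 + 74/75) + 29245) = 1/(-651976/75 + 29245) = 1/(1541399/75) = 75/1541399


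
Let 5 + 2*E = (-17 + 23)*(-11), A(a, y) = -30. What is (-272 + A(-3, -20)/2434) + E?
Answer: -748485/2434 ≈ -307.51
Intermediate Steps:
E = -71/2 (E = -5/2 + ((-17 + 23)*(-11))/2 = -5/2 + (6*(-11))/2 = -5/2 + (½)*(-66) = -5/2 - 33 = -71/2 ≈ -35.500)
(-272 + A(-3, -20)/2434) + E = (-272 - 30/2434) - 71/2 = (-272 - 30*1/2434) - 71/2 = (-272 - 15/1217) - 71/2 = -331039/1217 - 71/2 = -748485/2434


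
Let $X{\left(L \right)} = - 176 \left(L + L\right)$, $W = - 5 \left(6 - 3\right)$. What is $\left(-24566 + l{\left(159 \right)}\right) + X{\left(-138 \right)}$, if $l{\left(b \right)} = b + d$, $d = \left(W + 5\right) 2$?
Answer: $24149$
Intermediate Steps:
$W = -15$ ($W = \left(-5\right) 3 = -15$)
$X{\left(L \right)} = - 352 L$ ($X{\left(L \right)} = - 176 \cdot 2 L = - 352 L$)
$d = -20$ ($d = \left(-15 + 5\right) 2 = \left(-10\right) 2 = -20$)
$l{\left(b \right)} = -20 + b$ ($l{\left(b \right)} = b - 20 = -20 + b$)
$\left(-24566 + l{\left(159 \right)}\right) + X{\left(-138 \right)} = \left(-24566 + \left(-20 + 159\right)\right) - -48576 = \left(-24566 + 139\right) + 48576 = -24427 + 48576 = 24149$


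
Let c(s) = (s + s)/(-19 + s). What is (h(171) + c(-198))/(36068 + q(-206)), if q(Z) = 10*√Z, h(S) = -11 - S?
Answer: -176273333/35287488201 + 97745*I*√206/70574976402 ≈ -0.0049953 + 1.9878e-5*I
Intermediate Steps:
c(s) = 2*s/(-19 + s) (c(s) = (2*s)/(-19 + s) = 2*s/(-19 + s))
(h(171) + c(-198))/(36068 + q(-206)) = ((-11 - 1*171) + 2*(-198)/(-19 - 198))/(36068 + 10*√(-206)) = ((-11 - 171) + 2*(-198)/(-217))/(36068 + 10*(I*√206)) = (-182 + 2*(-198)*(-1/217))/(36068 + 10*I*√206) = (-182 + 396/217)/(36068 + 10*I*√206) = -39098/(217*(36068 + 10*I*√206))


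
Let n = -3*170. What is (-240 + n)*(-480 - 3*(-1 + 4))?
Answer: 366750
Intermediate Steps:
n = -510
(-240 + n)*(-480 - 3*(-1 + 4)) = (-240 - 510)*(-480 - 3*(-1 + 4)) = -750*(-480 - 3*3) = -750*(-480 - 9) = -750*(-489) = 366750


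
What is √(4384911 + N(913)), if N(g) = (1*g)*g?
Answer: 4*√326155 ≈ 2284.4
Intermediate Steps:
N(g) = g² (N(g) = g*g = g²)
√(4384911 + N(913)) = √(4384911 + 913²) = √(4384911 + 833569) = √5218480 = 4*√326155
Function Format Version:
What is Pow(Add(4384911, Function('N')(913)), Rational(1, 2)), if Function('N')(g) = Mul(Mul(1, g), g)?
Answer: Mul(4, Pow(326155, Rational(1, 2))) ≈ 2284.4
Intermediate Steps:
Function('N')(g) = Pow(g, 2) (Function('N')(g) = Mul(g, g) = Pow(g, 2))
Pow(Add(4384911, Function('N')(913)), Rational(1, 2)) = Pow(Add(4384911, Pow(913, 2)), Rational(1, 2)) = Pow(Add(4384911, 833569), Rational(1, 2)) = Pow(5218480, Rational(1, 2)) = Mul(4, Pow(326155, Rational(1, 2)))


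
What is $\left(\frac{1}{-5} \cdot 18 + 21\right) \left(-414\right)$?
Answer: $- \frac{36018}{5} \approx -7203.6$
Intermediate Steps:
$\left(\frac{1}{-5} \cdot 18 + 21\right) \left(-414\right) = \left(\left(- \frac{1}{5}\right) 18 + 21\right) \left(-414\right) = \left(- \frac{18}{5} + 21\right) \left(-414\right) = \frac{87}{5} \left(-414\right) = - \frac{36018}{5}$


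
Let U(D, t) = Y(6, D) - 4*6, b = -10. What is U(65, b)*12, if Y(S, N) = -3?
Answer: -324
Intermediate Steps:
U(D, t) = -27 (U(D, t) = -3 - 4*6 = -3 - 24 = -27)
U(65, b)*12 = -27*12 = -324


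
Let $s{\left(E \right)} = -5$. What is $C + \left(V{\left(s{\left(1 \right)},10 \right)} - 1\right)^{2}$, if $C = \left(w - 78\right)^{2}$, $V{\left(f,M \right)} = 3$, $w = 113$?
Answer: $1229$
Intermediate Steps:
$C = 1225$ ($C = \left(113 - 78\right)^{2} = 35^{2} = 1225$)
$C + \left(V{\left(s{\left(1 \right)},10 \right)} - 1\right)^{2} = 1225 + \left(3 - 1\right)^{2} = 1225 + 2^{2} = 1225 + 4 = 1229$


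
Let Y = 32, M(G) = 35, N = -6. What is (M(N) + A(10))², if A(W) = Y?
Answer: 4489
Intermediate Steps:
A(W) = 32
(M(N) + A(10))² = (35 + 32)² = 67² = 4489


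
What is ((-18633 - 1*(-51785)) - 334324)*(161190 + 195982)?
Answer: -107570205584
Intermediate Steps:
((-18633 - 1*(-51785)) - 334324)*(161190 + 195982) = ((-18633 + 51785) - 334324)*357172 = (33152 - 334324)*357172 = -301172*357172 = -107570205584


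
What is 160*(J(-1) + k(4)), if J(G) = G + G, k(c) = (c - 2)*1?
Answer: 0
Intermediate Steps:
k(c) = -2 + c (k(c) = (-2 + c)*1 = -2 + c)
J(G) = 2*G
160*(J(-1) + k(4)) = 160*(2*(-1) + (-2 + 4)) = 160*(-2 + 2) = 160*0 = 0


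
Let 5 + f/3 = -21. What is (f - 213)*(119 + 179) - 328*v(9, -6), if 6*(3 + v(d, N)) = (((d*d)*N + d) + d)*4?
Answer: 16602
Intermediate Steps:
f = -78 (f = -15 + 3*(-21) = -15 - 63 = -78)
v(d, N) = -3 + 4*d/3 + 2*N*d²/3 (v(d, N) = -3 + ((((d*d)*N + d) + d)*4)/6 = -3 + (((d²*N + d) + d)*4)/6 = -3 + (((N*d² + d) + d)*4)/6 = -3 + (((d + N*d²) + d)*4)/6 = -3 + ((2*d + N*d²)*4)/6 = -3 + (8*d + 4*N*d²)/6 = -3 + (4*d/3 + 2*N*d²/3) = -3 + 4*d/3 + 2*N*d²/3)
(f - 213)*(119 + 179) - 328*v(9, -6) = (-78 - 213)*(119 + 179) - 328*(-3 + (4/3)*9 + (⅔)*(-6)*9²) = -291*298 - 328*(-3 + 12 + (⅔)*(-6)*81) = -86718 - 328*(-3 + 12 - 324) = -86718 - 328*(-315) = -86718 + 103320 = 16602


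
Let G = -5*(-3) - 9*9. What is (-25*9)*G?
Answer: 14850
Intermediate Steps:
G = -66 (G = 15 - 81 = -66)
(-25*9)*G = -25*9*(-66) = -225*(-66) = 14850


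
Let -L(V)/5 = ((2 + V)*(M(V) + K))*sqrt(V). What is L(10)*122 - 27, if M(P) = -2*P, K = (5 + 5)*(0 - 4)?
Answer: -27 + 439200*sqrt(10) ≈ 1.3888e+6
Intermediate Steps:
K = -40 (K = 10*(-4) = -40)
L(V) = -5*sqrt(V)*(-40 - 2*V)*(2 + V) (L(V) = -5*(2 + V)*(-2*V - 40)*sqrt(V) = -5*(2 + V)*(-40 - 2*V)*sqrt(V) = -5*(-40 - 2*V)*(2 + V)*sqrt(V) = -5*sqrt(V)*(-40 - 2*V)*(2 + V))
L(10)*122 - 27 = (10*sqrt(10)*(40 + 10**2 + 22*10))*122 - 27 = (10*sqrt(10)*(40 + 100 + 220))*122 - 27 = (10*sqrt(10)*360)*122 - 27 = (3600*sqrt(10))*122 - 27 = 439200*sqrt(10) - 27 = -27 + 439200*sqrt(10)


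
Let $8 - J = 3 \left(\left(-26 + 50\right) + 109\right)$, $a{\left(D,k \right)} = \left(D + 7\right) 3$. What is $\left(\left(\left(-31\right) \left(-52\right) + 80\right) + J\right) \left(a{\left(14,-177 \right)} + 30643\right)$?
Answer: $39948506$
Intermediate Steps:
$a{\left(D,k \right)} = 21 + 3 D$ ($a{\left(D,k \right)} = \left(7 + D\right) 3 = 21 + 3 D$)
$J = -391$ ($J = 8 - 3 \left(\left(-26 + 50\right) + 109\right) = 8 - 3 \left(24 + 109\right) = 8 - 3 \cdot 133 = 8 - 399 = -391$)
$\left(\left(\left(-31\right) \left(-52\right) + 80\right) + J\right) \left(a{\left(14,-177 \right)} + 30643\right) = \left(\left(\left(-31\right) \left(-52\right) + 80\right) - 391\right) \left(\left(21 + 3 \cdot 14\right) + 30643\right) = \left(\left(1612 + 80\right) - 391\right) \left(\left(21 + 42\right) + 30643\right) = \left(1692 - 391\right) \left(63 + 30643\right) = 1301 \cdot 30706 = 39948506$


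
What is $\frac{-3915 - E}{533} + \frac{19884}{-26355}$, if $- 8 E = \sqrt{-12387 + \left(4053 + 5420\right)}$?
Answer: $- \frac{37925999}{4682405} + \frac{i \sqrt{2914}}{4264} \approx -8.0997 + 0.01266 i$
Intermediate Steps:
$E = - \frac{i \sqrt{2914}}{8}$ ($E = - \frac{\sqrt{-12387 + \left(4053 + 5420\right)}}{8} = - \frac{\sqrt{-12387 + 9473}}{8} = - \frac{\sqrt{-2914}}{8} = - \frac{i \sqrt{2914}}{8} \approx - 6.7477 i$)
$\frac{-3915 - E}{533} + \frac{19884}{-26355} = \frac{-3915 - - \frac{i \sqrt{2914}}{8}}{533} + \frac{19884}{-26355} = \left(-3915 + \frac{i \sqrt{2914}}{8}\right) \frac{1}{533} + 19884 \left(- \frac{1}{26355}\right) = \left(- \frac{3915}{533} + \frac{i \sqrt{2914}}{4264}\right) - \frac{6628}{8785} = - \frac{37925999}{4682405} + \frac{i \sqrt{2914}}{4264}$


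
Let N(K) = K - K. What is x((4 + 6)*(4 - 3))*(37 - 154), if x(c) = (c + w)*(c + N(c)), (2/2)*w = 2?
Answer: -14040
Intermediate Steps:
w = 2
N(K) = 0
x(c) = c*(2 + c) (x(c) = (c + 2)*(c + 0) = (2 + c)*c = c*(2 + c))
x((4 + 6)*(4 - 3))*(37 - 154) = (((4 + 6)*(4 - 3))*(2 + (4 + 6)*(4 - 3)))*(37 - 154) = ((10*1)*(2 + 10*1))*(-117) = (10*(2 + 10))*(-117) = (10*12)*(-117) = 120*(-117) = -14040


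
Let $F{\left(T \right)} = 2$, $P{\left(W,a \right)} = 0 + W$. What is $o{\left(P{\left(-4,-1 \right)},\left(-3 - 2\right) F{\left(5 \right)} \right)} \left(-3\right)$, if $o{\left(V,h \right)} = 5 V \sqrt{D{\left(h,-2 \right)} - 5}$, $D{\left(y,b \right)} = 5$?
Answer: $0$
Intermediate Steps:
$P{\left(W,a \right)} = W$
$o{\left(V,h \right)} = 0$ ($o{\left(V,h \right)} = 5 V \sqrt{5 - 5} = 5 V \sqrt{0} = 5 V 0 = 0$)
$o{\left(P{\left(-4,-1 \right)},\left(-3 - 2\right) F{\left(5 \right)} \right)} \left(-3\right) = 0 \left(-3\right) = 0$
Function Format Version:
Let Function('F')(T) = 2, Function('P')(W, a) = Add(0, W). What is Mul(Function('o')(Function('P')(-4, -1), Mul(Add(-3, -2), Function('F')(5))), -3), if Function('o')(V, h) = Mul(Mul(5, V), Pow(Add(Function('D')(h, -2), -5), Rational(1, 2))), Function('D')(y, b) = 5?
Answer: 0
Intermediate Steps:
Function('P')(W, a) = W
Function('o')(V, h) = 0 (Function('o')(V, h) = Mul(Mul(5, V), Pow(Add(5, -5), Rational(1, 2))) = Mul(Mul(5, V), Pow(0, Rational(1, 2))) = Mul(Mul(5, V), 0) = 0)
Mul(Function('o')(Function('P')(-4, -1), Mul(Add(-3, -2), Function('F')(5))), -3) = Mul(0, -3) = 0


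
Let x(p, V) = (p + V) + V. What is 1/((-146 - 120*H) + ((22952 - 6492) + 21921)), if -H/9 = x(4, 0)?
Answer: 1/42555 ≈ 2.3499e-5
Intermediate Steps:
x(p, V) = p + 2*V (x(p, V) = (V + p) + V = p + 2*V)
H = -36 (H = -9*(4 + 2*0) = -9*(4 + 0) = -9*4 = -36)
1/((-146 - 120*H) + ((22952 - 6492) + 21921)) = 1/((-146 - 120*(-36)) + ((22952 - 6492) + 21921)) = 1/((-146 + 4320) + (16460 + 21921)) = 1/(4174 + 38381) = 1/42555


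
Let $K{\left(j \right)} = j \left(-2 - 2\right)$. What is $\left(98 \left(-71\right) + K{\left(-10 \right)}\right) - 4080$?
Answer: $-10998$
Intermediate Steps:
$K{\left(j \right)} = - 4 j$ ($K{\left(j \right)} = j \left(-4\right) = - 4 j$)
$\left(98 \left(-71\right) + K{\left(-10 \right)}\right) - 4080 = \left(98 \left(-71\right) - -40\right) - 4080 = \left(-6958 + 40\right) - 4080 = -6918 - 4080 = -10998$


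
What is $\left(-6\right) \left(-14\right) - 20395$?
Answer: $-20311$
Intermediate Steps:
$\left(-6\right) \left(-14\right) - 20395 = 84 - 20395 = -20311$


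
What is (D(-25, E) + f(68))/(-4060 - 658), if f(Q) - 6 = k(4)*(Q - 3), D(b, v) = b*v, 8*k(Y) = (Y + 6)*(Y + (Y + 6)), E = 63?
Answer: 863/9436 ≈ 0.091458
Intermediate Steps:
k(Y) = (6 + Y)*(6 + 2*Y)/8 (k(Y) = ((Y + 6)*(Y + (Y + 6)))/8 = ((6 + Y)*(Y + (6 + Y)))/8 = ((6 + Y)*(6 + 2*Y))/8 = (6 + Y)*(6 + 2*Y)/8)
f(Q) = -93/2 + 35*Q/2 (f(Q) = 6 + (9/2 + (1/4)*4**2 + (9/4)*4)*(Q - 3) = 6 + (9/2 + (1/4)*16 + 9)*(-3 + Q) = 6 + (9/2 + 4 + 9)*(-3 + Q) = 6 + 35*(-3 + Q)/2 = 6 + (-105/2 + 35*Q/2) = -93/2 + 35*Q/2)
(D(-25, E) + f(68))/(-4060 - 658) = (-25*63 + (-93/2 + (35/2)*68))/(-4060 - 658) = (-1575 + (-93/2 + 1190))/(-4718) = (-1575 + 2287/2)*(-1/4718) = -863/2*(-1/4718) = 863/9436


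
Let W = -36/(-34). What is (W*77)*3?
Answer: 4158/17 ≈ 244.59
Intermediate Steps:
W = 18/17 (W = -36*(-1/34) = 18/17 ≈ 1.0588)
(W*77)*3 = ((18/17)*77)*3 = (1386/17)*3 = 4158/17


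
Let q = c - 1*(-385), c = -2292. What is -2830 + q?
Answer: -4737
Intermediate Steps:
q = -1907 (q = -2292 - 1*(-385) = -2292 + 385 = -1907)
-2830 + q = -2830 - 1907 = -4737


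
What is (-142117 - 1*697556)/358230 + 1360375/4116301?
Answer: -989673224441/491527502410 ≈ -2.0135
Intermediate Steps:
(-142117 - 1*697556)/358230 + 1360375/4116301 = (-142117 - 697556)*(1/358230) + 1360375*(1/4116301) = -839673*1/358230 + 1360375/4116301 = -279891/119410 + 1360375/4116301 = -989673224441/491527502410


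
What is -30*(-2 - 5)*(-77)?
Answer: -16170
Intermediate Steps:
-30*(-2 - 5)*(-77) = -30*(-7)*(-77) = -6*(-35)*(-77) = 210*(-77) = -16170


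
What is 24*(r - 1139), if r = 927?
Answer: -5088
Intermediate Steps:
24*(r - 1139) = 24*(927 - 1139) = 24*(-212) = -5088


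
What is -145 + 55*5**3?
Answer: 6730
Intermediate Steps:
-145 + 55*5**3 = -145 + 55*125 = -145 + 6875 = 6730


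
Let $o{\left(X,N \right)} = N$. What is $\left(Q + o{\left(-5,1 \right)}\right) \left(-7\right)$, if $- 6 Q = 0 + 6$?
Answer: $0$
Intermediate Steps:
$Q = -1$ ($Q = - \frac{0 + 6}{6} = \left(- \frac{1}{6}\right) 6 = -1$)
$\left(Q + o{\left(-5,1 \right)}\right) \left(-7\right) = \left(-1 + 1\right) \left(-7\right) = 0 \left(-7\right) = 0$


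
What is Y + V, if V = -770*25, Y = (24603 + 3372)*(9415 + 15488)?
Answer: 696642175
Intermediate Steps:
Y = 696661425 (Y = 27975*24903 = 696661425)
V = -19250
Y + V = 696661425 - 19250 = 696642175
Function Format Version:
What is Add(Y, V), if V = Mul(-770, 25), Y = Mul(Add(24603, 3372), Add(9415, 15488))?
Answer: 696642175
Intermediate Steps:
Y = 696661425 (Y = Mul(27975, 24903) = 696661425)
V = -19250
Add(Y, V) = Add(696661425, -19250) = 696642175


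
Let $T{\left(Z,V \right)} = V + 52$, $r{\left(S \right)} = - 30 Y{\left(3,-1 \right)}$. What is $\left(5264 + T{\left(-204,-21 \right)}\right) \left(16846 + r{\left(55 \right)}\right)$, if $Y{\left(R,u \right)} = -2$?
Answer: $89517270$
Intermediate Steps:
$r{\left(S \right)} = 60$ ($r{\left(S \right)} = \left(-30\right) \left(-2\right) = 60$)
$T{\left(Z,V \right)} = 52 + V$
$\left(5264 + T{\left(-204,-21 \right)}\right) \left(16846 + r{\left(55 \right)}\right) = \left(5264 + \left(52 - 21\right)\right) \left(16846 + 60\right) = \left(5264 + 31\right) 16906 = 5295 \cdot 16906 = 89517270$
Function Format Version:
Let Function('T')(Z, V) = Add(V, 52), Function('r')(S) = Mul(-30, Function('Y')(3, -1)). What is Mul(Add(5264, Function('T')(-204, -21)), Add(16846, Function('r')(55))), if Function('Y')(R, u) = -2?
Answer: 89517270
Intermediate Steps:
Function('r')(S) = 60 (Function('r')(S) = Mul(-30, -2) = 60)
Function('T')(Z, V) = Add(52, V)
Mul(Add(5264, Function('T')(-204, -21)), Add(16846, Function('r')(55))) = Mul(Add(5264, Add(52, -21)), Add(16846, 60)) = Mul(Add(5264, 31), 16906) = Mul(5295, 16906) = 89517270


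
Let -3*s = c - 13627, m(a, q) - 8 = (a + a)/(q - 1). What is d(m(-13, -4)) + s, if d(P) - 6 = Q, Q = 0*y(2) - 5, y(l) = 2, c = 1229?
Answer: 12401/3 ≈ 4133.7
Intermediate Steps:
m(a, q) = 8 + 2*a/(-1 + q) (m(a, q) = 8 + (a + a)/(q - 1) = 8 + (2*a)/(-1 + q) = 8 + 2*a/(-1 + q))
Q = -5 (Q = 0*2 - 5 = 0 - 5 = -5)
d(P) = 1 (d(P) = 6 - 5 = 1)
s = 12398/3 (s = -(1229 - 13627)/3 = -⅓*(-12398) = 12398/3 ≈ 4132.7)
d(m(-13, -4)) + s = 1 + 12398/3 = 12401/3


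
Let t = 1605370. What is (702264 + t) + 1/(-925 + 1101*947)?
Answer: 2403913105749/1041722 ≈ 2.3076e+6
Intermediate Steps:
(702264 + t) + 1/(-925 + 1101*947) = (702264 + 1605370) + 1/(-925 + 1101*947) = 2307634 + 1/(-925 + 1042647) = 2307634 + 1/1041722 = 2403913105749/1041722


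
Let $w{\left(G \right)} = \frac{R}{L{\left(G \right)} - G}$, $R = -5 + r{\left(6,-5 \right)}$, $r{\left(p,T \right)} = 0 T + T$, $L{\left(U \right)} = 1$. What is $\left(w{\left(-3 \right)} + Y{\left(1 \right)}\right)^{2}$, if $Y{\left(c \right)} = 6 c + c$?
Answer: $\frac{81}{4} \approx 20.25$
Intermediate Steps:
$r{\left(p,T \right)} = T$ ($r{\left(p,T \right)} = 0 + T = T$)
$R = -10$ ($R = -5 - 5 = -10$)
$Y{\left(c \right)} = 7 c$
$w{\left(G \right)} = - \frac{10}{1 - G}$
$\left(w{\left(-3 \right)} + Y{\left(1 \right)}\right)^{2} = \left(\frac{10}{-1 - 3} + 7 \cdot 1\right)^{2} = \left(\frac{10}{-4} + 7\right)^{2} = \left(10 \left(- \frac{1}{4}\right) + 7\right)^{2} = \left(- \frac{5}{2} + 7\right)^{2} = \left(\frac{9}{2}\right)^{2} = \frac{81}{4}$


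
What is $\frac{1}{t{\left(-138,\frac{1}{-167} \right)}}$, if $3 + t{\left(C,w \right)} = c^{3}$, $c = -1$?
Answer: $- \frac{1}{4} \approx -0.25$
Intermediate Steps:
$t{\left(C,w \right)} = -4$ ($t{\left(C,w \right)} = -3 + \left(-1\right)^{3} = -3 - 1 = -4$)
$\frac{1}{t{\left(-138,\frac{1}{-167} \right)}} = \frac{1}{-4} = - \frac{1}{4}$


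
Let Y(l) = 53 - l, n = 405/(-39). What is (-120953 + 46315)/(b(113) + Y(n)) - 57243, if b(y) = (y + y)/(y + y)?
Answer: -48882685/837 ≈ -58402.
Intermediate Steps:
n = -135/13 (n = 405*(-1/39) = -135/13 ≈ -10.385)
b(y) = 1 (b(y) = (2*y)/((2*y)) = (2*y)*(1/(2*y)) = 1)
(-120953 + 46315)/(b(113) + Y(n)) - 57243 = (-120953 + 46315)/(1 + (53 - 1*(-135/13))) - 57243 = -74638/(1 + (53 + 135/13)) - 57243 = -74638/(1 + 824/13) - 57243 = -74638/837/13 - 57243 = -74638*13/837 - 57243 = -970294/837 - 57243 = -48882685/837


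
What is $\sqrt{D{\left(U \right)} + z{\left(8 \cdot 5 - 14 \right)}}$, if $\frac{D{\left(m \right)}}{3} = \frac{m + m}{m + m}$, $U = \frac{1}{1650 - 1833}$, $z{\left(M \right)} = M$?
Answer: $\sqrt{29} \approx 5.3852$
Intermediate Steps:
$U = - \frac{1}{183}$ ($U = \frac{1}{-183} = - \frac{1}{183} \approx -0.0054645$)
$D{\left(m \right)} = 3$ ($D{\left(m \right)} = 3 \frac{m + m}{m + m} = 3 \frac{2 m}{2 m} = 3 \cdot 2 m \frac{1}{2 m} = 3 \cdot 1 = 3$)
$\sqrt{D{\left(U \right)} + z{\left(8 \cdot 5 - 14 \right)}} = \sqrt{3 + \left(8 \cdot 5 - 14\right)} = \sqrt{3 + \left(40 - 14\right)} = \sqrt{3 + 26} = \sqrt{29}$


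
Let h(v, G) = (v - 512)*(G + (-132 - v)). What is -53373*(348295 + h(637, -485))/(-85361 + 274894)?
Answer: -10223331285/189533 ≈ -53940.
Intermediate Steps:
h(v, G) = (-512 + v)*(-132 + G - v)
-53373*(348295 + h(637, -485))/(-85361 + 274894) = -53373*(348295 + (67584 - 1*637² - 512*(-485) + 380*637 - 485*637))/(-85361 + 274894) = -53373/(189533/(348295 + (67584 - 1*405769 + 248320 + 242060 - 308945))) = -53373/(189533/(348295 + (67584 - 405769 + 248320 + 242060 - 308945))) = -53373/(189533/(348295 - 156750)) = -53373/(189533/191545) = -53373/(189533*(1/191545)) = -53373/189533/191545 = -53373*191545/189533 = -10223331285/189533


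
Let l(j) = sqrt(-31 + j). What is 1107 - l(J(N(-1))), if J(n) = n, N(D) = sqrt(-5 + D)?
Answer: 1107 - sqrt(-31 + I*sqrt(6)) ≈ 1106.8 - 5.5721*I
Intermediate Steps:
1107 - l(J(N(-1))) = 1107 - sqrt(-31 + sqrt(-5 - 1)) = 1107 - sqrt(-31 + sqrt(-6)) = 1107 - sqrt(-31 + I*sqrt(6))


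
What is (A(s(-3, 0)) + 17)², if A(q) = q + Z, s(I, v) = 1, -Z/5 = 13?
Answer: 2209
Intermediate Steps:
Z = -65 (Z = -5*13 = -65)
A(q) = -65 + q (A(q) = q - 65 = -65 + q)
(A(s(-3, 0)) + 17)² = ((-65 + 1) + 17)² = (-64 + 17)² = (-47)² = 2209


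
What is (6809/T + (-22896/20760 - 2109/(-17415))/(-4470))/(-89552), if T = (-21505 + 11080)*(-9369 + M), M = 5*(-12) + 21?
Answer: -282819757691/87617730244776883200 ≈ -3.2279e-9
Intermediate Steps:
M = -39 (M = -60 + 21 = -39)
T = 98078400 (T = (-21505 + 11080)*(-9369 - 39) = -10425*(-9408) = 98078400)
(6809/T + (-22896/20760 - 2109/(-17415))/(-4470))/(-89552) = (6809/98078400 + (-22896/20760 - 2109/(-17415))/(-4470))/(-89552) = (6809*(1/98078400) + (-22896*1/20760 - 2109*(-1/17415))*(-1/4470))*(-1/89552) = (6809/98078400 + (-954/865 + 703/5805)*(-1/4470))*(-1/89552) = (6809/98078400 - 197195/200853*(-1/4470))*(-1/89552) = (6809/98078400 + 39439/179562582)*(-1/89552) = (282819757691/978400596801600)*(-1/89552) = -282819757691/87617730244776883200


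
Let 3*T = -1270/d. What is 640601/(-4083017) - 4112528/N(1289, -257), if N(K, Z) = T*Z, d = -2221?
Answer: 55940850123855349/666327959315 ≈ 83954.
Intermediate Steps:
T = 1270/6663 (T = (-1270/(-2221))/3 = (-1270*(-1/2221))/3 = (⅓)*(1270/2221) = 1270/6663 ≈ 0.19060)
N(K, Z) = 1270*Z/6663
640601/(-4083017) - 4112528/N(1289, -257) = 640601/(-4083017) - 4112528/((1270/6663)*(-257)) = 640601*(-1/4083017) - 4112528/(-326390/6663) = -640601/4083017 - 4112528*(-6663/326390) = -640601/4083017 + 13700887032/163195 = 55940850123855349/666327959315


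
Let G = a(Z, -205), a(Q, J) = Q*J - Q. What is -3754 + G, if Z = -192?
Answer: 35798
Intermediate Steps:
a(Q, J) = -Q + J*Q (a(Q, J) = J*Q - Q = -Q + J*Q)
G = 39552 (G = -192*(-1 - 205) = -192*(-206) = 39552)
-3754 + G = -3754 + 39552 = 35798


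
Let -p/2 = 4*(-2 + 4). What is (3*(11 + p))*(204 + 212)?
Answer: -6240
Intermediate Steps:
p = -16 (p = -8*(-2 + 4) = -8*2 = -2*8 = -16)
(3*(11 + p))*(204 + 212) = (3*(11 - 16))*(204 + 212) = (3*(-5))*416 = -15*416 = -6240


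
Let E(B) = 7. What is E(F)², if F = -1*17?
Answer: 49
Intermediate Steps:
F = -17
E(F)² = 7² = 49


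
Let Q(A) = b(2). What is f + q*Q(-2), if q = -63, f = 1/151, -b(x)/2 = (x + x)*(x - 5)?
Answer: -228311/151 ≈ -1512.0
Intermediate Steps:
b(x) = -4*x*(-5 + x) (b(x) = -2*(x + x)*(x - 5) = -2*2*x*(-5 + x) = -4*x*(-5 + x))
f = 1/151 ≈ 0.0066225
Q(A) = 24 (Q(A) = 4*2*(5 - 1*2) = 4*2*(5 - 2) = 4*2*3 = 24)
f + q*Q(-2) = 1/151 - 63*24 = 1/151 - 1512 = -228311/151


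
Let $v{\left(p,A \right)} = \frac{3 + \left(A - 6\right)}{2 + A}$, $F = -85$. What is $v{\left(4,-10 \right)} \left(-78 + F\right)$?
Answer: $- \frac{2119}{8} \approx -264.88$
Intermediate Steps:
$v{\left(p,A \right)} = \frac{-3 + A}{2 + A}$ ($v{\left(p,A \right)} = \frac{3 + \left(A - 6\right)}{2 + A} = \frac{3 + \left(-6 + A\right)}{2 + A} = \frac{-3 + A}{2 + A}$)
$v{\left(4,-10 \right)} \left(-78 + F\right) = \frac{-3 - 10}{2 - 10} \left(-78 - 85\right) = \frac{1}{-8} \left(-13\right) \left(-163\right) = \left(- \frac{1}{8}\right) \left(-13\right) \left(-163\right) = \frac{13}{8} \left(-163\right) = - \frac{2119}{8}$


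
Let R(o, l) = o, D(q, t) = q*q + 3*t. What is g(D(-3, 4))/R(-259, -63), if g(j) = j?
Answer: -3/37 ≈ -0.081081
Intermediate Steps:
D(q, t) = q**2 + 3*t
g(D(-3, 4))/R(-259, -63) = ((-3)**2 + 3*4)/(-259) = (9 + 12)*(-1/259) = 21*(-1/259) = -3/37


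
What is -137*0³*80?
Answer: 0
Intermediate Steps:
-137*0³*80 = -137*0*80 = 0*80 = 0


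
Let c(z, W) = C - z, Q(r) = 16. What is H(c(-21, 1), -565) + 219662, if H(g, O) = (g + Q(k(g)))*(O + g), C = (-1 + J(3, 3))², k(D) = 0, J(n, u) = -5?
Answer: 182578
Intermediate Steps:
C = 36 (C = (-1 - 5)² = (-6)² = 36)
c(z, W) = 36 - z
H(g, O) = (16 + g)*(O + g) (H(g, O) = (g + 16)*(O + g) = (16 + g)*(O + g))
H(c(-21, 1), -565) + 219662 = ((36 - 1*(-21))² + 16*(-565) + 16*(36 - 1*(-21)) - 565*(36 - 1*(-21))) + 219662 = ((36 + 21)² - 9040 + 16*(36 + 21) - 565*(36 + 21)) + 219662 = (57² - 9040 + 16*57 - 565*57) + 219662 = (3249 - 9040 + 912 - 32205) + 219662 = -37084 + 219662 = 182578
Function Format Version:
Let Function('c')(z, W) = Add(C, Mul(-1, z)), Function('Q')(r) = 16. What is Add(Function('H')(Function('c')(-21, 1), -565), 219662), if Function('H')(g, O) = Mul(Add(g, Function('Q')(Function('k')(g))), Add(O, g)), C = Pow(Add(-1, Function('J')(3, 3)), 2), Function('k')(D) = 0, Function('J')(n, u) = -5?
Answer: 182578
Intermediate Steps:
C = 36 (C = Pow(Add(-1, -5), 2) = Pow(-6, 2) = 36)
Function('c')(z, W) = Add(36, Mul(-1, z))
Function('H')(g, O) = Mul(Add(16, g), Add(O, g)) (Function('H')(g, O) = Mul(Add(g, 16), Add(O, g)) = Mul(Add(16, g), Add(O, g)))
Add(Function('H')(Function('c')(-21, 1), -565), 219662) = Add(Add(Pow(Add(36, Mul(-1, -21)), 2), Mul(16, -565), Mul(16, Add(36, Mul(-1, -21))), Mul(-565, Add(36, Mul(-1, -21)))), 219662) = Add(Add(Pow(Add(36, 21), 2), -9040, Mul(16, Add(36, 21)), Mul(-565, Add(36, 21))), 219662) = Add(Add(Pow(57, 2), -9040, Mul(16, 57), Mul(-565, 57)), 219662) = Add(Add(3249, -9040, 912, -32205), 219662) = Add(-37084, 219662) = 182578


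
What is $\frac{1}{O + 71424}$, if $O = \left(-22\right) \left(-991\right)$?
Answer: $\frac{1}{93226} \approx 1.0727 \cdot 10^{-5}$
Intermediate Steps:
$O = 21802$
$\frac{1}{O + 71424} = \frac{1}{21802 + 71424} = \frac{1}{93226}$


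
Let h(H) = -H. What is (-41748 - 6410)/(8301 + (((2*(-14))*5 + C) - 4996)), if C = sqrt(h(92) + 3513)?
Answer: -76210035/5006902 + 24079*sqrt(3421)/5006902 ≈ -14.940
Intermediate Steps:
C = sqrt(3421) (C = sqrt(-1*92 + 3513) = sqrt(-92 + 3513) = sqrt(3421) ≈ 58.489)
(-41748 - 6410)/(8301 + (((2*(-14))*5 + C) - 4996)) = (-41748 - 6410)/(8301 + (((2*(-14))*5 + sqrt(3421)) - 4996)) = -48158/(8301 + ((-28*5 + sqrt(3421)) - 4996)) = -48158/(8301 + ((-140 + sqrt(3421)) - 4996)) = -48158/(8301 + (-5136 + sqrt(3421))) = -48158/(3165 + sqrt(3421))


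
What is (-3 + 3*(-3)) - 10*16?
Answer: -172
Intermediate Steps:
(-3 + 3*(-3)) - 10*16 = (-3 - 9) - 160 = -12 - 160 = -172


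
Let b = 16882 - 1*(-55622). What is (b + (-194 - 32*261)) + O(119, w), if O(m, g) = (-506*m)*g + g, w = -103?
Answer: 6265897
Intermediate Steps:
O(m, g) = g - 506*g*m (O(m, g) = -506*g*m + g = g - 506*g*m)
b = 72504 (b = 16882 + 55622 = 72504)
(b + (-194 - 32*261)) + O(119, w) = (72504 + (-194 - 32*261)) - 103*(1 - 506*119) = (72504 + (-194 - 8352)) - 103*(1 - 60214) = (72504 - 8546) - 103*(-60213) = 63958 + 6201939 = 6265897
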